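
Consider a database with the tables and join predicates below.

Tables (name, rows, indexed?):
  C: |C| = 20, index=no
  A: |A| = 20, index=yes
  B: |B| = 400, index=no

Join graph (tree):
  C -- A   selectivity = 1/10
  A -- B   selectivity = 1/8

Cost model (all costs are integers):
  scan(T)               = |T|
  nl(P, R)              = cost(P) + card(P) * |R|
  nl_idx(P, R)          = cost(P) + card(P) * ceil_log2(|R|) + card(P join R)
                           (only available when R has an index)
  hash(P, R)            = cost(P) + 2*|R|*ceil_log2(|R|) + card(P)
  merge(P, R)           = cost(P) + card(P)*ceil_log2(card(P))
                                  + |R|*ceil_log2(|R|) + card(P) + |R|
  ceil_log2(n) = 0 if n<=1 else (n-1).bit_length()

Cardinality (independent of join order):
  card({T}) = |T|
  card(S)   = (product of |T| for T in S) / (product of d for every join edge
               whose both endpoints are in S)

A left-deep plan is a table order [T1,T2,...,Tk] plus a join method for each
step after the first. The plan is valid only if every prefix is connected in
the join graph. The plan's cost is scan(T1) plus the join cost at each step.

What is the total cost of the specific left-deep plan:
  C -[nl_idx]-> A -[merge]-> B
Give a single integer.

4440

step 1: scan C: cost=20, card=20
step 2: join A via nl_idx
    card(P join A) = 20*20/(10) = 40
    cost = 20 + 20*5 + 40 = 160
step 3: join B via merge
    card(P join B) = 40*400/(8) = 2000
    cost = 160 + 40*6 + 400*9 + 40 + 400 = 4440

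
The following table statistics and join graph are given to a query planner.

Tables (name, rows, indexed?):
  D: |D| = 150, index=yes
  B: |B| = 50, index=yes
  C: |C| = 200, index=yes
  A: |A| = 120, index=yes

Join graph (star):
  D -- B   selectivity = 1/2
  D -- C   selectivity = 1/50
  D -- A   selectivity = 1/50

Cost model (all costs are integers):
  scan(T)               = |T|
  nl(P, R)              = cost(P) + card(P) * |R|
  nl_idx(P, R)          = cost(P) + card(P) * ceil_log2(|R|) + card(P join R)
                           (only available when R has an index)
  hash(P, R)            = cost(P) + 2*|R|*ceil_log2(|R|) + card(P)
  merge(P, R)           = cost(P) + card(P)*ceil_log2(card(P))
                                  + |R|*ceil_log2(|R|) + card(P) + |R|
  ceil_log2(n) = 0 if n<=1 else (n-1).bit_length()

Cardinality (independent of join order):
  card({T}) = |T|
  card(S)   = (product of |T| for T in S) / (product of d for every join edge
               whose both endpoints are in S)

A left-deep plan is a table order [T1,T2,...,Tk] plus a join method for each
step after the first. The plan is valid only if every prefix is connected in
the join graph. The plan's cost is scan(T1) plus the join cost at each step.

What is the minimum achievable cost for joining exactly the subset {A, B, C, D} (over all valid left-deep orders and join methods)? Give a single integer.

6270

Selinger DP over subsets of {A,B,C,D}:
  {D}: scan cost=150, card=150
  {B}: scan cost=50, card=50
  {C}: scan cost=200, card=200
  {A}: scan cost=120, card=120
  {BD}: card=3750; try (B,hash)→900, (D,merge)→1750, (B,merge)→1850, (D,hash)→2500, (D,nl_idx)→4200, (B,nl_idx)→4800 …(+2); best=900 via (B,hash)
  {CD}: card=600; try (C,nl_idx)→1950, (D,nl_idx)→2400, (D,hash)→2800, (C,merge)→3300, (D,merge)→3350, (C,hash)→3500 …(+2); best=1950 via (C,nl_idx)
  {AD}: card=360; try (D,nl_idx)→1440, (A,nl_idx)→1560, (A,hash)→1980, (D,merge)→2430, (A,merge)→2460, (D,hash)→2640 …(+2); best=1440 via (D,nl_idx)
  {BCD}: card=15000; try (B,hash)→3150, (C,hash)→7850, (B,merge)→8900, (B,nl_idx)→20550, (B,nl)→31950, (C,nl_idx)→45900 …(+2); best=3150 via (B,hash)
  {ABD}: card=9000; try (B,hash)→2400, (B,merge)→5390, (A,hash)→6330, (B,nl_idx)→12600, (B,nl)→19440, (A,nl_idx)→36150 …(+2); best=2400 via (B,hash)
  {ACD}: card=1440; try (A,hash)→4230, (C,hash)→5000, (C,nl_idx)→5760, (C,merge)→6840, (A,nl_idx)→7590, (A,merge)→9510 …(+2); best=4230 via (A,hash)
  {ABCD}: card=36000; try (B,hash)→6270, (C,hash)→14600, (A,hash)→19830, (B,merge)→21860, (B,nl_idx)→48870, (B,nl)→76230 …(+6); best=6270 via (B,hash)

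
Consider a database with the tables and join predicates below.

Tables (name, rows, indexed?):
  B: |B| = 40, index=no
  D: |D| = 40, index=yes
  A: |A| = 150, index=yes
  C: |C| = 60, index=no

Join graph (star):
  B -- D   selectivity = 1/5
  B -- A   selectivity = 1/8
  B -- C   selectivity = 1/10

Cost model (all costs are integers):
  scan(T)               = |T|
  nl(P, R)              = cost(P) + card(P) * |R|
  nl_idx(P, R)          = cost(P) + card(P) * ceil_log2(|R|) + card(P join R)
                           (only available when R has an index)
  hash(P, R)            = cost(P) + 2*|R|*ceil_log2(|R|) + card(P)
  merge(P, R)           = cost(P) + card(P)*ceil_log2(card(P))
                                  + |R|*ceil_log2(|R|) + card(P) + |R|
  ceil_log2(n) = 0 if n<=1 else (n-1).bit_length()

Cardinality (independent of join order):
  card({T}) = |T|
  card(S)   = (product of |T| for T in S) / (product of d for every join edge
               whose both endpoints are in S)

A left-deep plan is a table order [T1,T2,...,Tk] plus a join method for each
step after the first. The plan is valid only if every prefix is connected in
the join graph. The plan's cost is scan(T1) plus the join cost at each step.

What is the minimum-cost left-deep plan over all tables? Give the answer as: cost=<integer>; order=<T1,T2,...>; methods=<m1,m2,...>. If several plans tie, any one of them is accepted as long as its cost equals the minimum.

cost=5640; order=C,B,D,A; methods=hash,hash,hash

Selinger DP (subsets sized 1..n):
  {B}: scan cost=40, card=40
  {D}: scan cost=40, card=40
  {A}: scan cost=150, card=150
  {C}: scan cost=60, card=60
  {BD}: card=320; try (D,hash)→560, (B,hash)→560, (D,merge)→600, (D,nl_idx)→600, (B,merge)→600, (D,nl)→1640 …(+1); best=560 via (D,hash)
  {AB}: card=750; try (B,hash)→780, (A,nl_idx)→1110, (A,merge)→1670, (B,merge)→1780, (A,hash)→2480, (A,nl)→6040 …(+1); best=780 via (B,hash)
  {BC}: card=240; try (B,hash)→600, (C,merge)→740, (B,merge)→760, (C,hash)→800, (C,nl)→2440, (B,nl)→2460; best=600 via (B,hash)
  {ABD}: card=6000; try (D,hash)→2010, (A,hash)→3280, (A,merge)→5110, (A,nl_idx)→9120, (D,merge)→9310, (D,nl_idx)→11280 …(+2); best=2010 via (D,hash)
  {BCD}: card=1920; try (D,hash)→1320, (C,hash)→1600, (D,merge)→3040, (D,nl_idx)→3960, (C,merge)→4180, (D,nl)→10200 …(+1); best=1320 via (D,hash)
  {ABC}: card=4500; try (C,hash)→2250, (A,hash)→3240, (A,merge)→4110, (A,nl_idx)→7020, (C,merge)→9450, (A,nl)→36600 …(+1); best=2250 via (C,hash)
  {ABCD}: card=36000; try (A,hash)→5640, (D,hash)→7230, (C,hash)→8730, (A,merge)→25710, (A,nl_idx)→52680, (D,nl_idx)→65250 …(+5); best=5640 via (A,hash)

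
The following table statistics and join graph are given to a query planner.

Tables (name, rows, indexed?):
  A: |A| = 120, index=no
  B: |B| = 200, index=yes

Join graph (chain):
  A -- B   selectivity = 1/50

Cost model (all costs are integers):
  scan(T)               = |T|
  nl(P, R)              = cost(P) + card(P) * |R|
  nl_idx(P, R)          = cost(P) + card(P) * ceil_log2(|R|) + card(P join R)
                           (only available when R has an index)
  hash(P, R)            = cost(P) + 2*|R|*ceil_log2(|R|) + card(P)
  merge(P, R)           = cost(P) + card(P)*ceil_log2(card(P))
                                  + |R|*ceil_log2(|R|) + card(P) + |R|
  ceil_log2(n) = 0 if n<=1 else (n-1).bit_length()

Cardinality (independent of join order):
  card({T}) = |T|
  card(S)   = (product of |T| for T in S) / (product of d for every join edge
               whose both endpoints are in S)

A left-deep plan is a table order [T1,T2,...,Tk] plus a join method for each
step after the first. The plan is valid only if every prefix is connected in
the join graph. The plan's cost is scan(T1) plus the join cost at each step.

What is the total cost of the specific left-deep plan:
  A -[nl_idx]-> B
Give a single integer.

1560

step 1: scan A: cost=120, card=120
step 2: join B via nl_idx
    card(P join B) = 120*200/(50) = 480
    cost = 120 + 120*8 + 480 = 1560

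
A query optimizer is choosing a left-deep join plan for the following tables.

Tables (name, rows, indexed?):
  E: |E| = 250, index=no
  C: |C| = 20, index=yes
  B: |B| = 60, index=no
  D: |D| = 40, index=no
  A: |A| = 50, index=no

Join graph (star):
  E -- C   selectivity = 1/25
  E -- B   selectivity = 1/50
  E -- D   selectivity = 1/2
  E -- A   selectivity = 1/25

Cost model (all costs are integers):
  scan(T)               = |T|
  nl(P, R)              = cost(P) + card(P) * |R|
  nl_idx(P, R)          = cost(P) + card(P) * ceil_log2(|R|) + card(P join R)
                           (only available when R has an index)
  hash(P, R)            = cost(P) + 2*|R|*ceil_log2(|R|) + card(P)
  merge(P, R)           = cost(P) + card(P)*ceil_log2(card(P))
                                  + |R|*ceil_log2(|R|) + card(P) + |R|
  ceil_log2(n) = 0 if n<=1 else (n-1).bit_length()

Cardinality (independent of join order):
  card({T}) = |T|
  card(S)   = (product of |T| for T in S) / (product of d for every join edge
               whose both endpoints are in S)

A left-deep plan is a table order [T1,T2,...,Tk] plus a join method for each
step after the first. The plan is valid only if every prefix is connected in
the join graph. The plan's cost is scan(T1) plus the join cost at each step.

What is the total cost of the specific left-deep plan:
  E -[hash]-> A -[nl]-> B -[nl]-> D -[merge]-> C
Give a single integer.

235220

step 1: scan E: cost=250, card=250
step 2: join A via hash
    card(P join A) = 250*50/(25) = 500
    cost = 250 + 2*50*6 + 250 = 1100
step 3: join B via nl
    card(P join B) = 500*60/(50) = 600
    cost = 1100 + 500*60 = 31100
step 4: join D via nl
    card(P join D) = 600*40/(2) = 12000
    cost = 31100 + 600*40 = 55100
step 5: join C via merge
    card(P join C) = 12000*20/(25) = 9600
    cost = 55100 + 12000*14 + 20*5 + 12000 + 20 = 235220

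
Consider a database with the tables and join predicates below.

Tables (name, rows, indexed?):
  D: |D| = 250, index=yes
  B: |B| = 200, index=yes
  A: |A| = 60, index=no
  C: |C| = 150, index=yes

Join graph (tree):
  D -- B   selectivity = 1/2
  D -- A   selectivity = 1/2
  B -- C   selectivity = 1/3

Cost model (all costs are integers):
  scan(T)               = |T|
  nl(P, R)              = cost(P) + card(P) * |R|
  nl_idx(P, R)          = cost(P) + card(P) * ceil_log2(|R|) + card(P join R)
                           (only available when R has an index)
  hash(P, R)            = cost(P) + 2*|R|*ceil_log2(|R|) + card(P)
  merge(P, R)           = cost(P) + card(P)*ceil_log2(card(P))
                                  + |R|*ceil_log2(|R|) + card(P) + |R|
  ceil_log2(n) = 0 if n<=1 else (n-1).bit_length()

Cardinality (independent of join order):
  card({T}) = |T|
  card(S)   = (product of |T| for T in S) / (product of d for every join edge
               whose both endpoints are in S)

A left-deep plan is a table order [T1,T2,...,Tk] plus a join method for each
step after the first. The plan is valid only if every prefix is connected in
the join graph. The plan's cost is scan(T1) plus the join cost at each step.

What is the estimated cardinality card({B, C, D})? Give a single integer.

1250000

Tables in S: B(200), C(150), D(250)
Edges inside S: D-B(d=2), B-C(d=3)
numerator = 200 * 150 * 250 = 7500000
denominator = 2 * 3 = 6
card(S) = 7500000 / 6 = 1250000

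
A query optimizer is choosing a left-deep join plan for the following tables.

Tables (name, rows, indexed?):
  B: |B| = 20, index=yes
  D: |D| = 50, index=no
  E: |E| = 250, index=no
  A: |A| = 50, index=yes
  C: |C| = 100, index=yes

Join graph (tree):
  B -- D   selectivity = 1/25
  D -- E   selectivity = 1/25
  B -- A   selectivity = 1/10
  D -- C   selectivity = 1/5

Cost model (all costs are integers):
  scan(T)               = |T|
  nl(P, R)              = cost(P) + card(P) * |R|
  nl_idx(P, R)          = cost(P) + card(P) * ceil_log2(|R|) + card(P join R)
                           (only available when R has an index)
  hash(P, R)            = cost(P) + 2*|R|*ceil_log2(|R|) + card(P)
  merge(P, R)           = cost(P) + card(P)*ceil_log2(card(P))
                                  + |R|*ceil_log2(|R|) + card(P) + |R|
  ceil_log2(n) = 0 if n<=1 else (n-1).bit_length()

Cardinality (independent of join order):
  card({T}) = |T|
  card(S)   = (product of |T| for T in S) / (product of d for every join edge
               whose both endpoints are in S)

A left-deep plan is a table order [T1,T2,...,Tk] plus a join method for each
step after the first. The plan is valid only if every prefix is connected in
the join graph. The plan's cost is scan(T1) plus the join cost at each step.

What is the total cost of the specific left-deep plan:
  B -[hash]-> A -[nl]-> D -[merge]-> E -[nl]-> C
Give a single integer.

step 1: scan B: cost=20, card=20
step 2: join A via hash
    card(P join A) = 20*50/(10) = 100
    cost = 20 + 2*50*6 + 20 = 640
step 3: join D via nl
    card(P join D) = 100*50/(25) = 200
    cost = 640 + 100*50 = 5640
step 4: join E via merge
    card(P join E) = 200*250/(25) = 2000
    cost = 5640 + 200*8 + 250*8 + 200 + 250 = 9690
step 5: join C via nl
    card(P join C) = 2000*100/(5) = 40000
    cost = 9690 + 2000*100 = 209690

209690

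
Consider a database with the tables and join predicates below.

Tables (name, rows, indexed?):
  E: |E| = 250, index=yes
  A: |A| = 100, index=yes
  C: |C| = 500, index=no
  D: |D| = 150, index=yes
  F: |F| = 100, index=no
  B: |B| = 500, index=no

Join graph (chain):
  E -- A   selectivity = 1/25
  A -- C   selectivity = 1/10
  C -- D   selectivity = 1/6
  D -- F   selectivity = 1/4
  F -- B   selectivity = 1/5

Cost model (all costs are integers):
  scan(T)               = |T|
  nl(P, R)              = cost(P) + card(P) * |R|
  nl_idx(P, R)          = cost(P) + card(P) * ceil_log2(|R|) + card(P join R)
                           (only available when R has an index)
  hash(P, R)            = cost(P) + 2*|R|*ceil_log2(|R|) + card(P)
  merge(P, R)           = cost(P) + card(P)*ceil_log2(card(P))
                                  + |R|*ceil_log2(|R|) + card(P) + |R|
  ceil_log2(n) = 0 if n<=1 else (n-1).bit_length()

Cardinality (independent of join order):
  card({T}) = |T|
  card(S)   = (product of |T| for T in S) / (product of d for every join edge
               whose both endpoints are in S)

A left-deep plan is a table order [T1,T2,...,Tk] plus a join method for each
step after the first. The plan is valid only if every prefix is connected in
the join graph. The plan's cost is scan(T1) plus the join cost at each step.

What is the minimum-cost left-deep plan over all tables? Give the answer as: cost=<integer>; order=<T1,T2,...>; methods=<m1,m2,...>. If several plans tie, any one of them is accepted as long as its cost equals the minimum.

cost=32574200; order=C,A,E,D,F,B; methods=hash,hash,hash,hash,hash

Selinger DP (subsets sized 1..n):
  {E}: scan cost=250, card=250
  {A}: scan cost=100, card=100
  {C}: scan cost=500, card=500
  {D}: scan cost=150, card=150
  {F}: scan cost=100, card=100
  {B}: scan cost=500, card=500
  {AE}: card=1000; try (E,nl_idx)→1900, (A,hash)→1900, (A,nl_idx)→3000, (E,merge)→3150, (A,merge)→3300, (E,hash)→4200 …(+2); best=1900 via (E,nl_idx)
  {AC}: card=5000; try (A,hash)→2400, (C,merge)→5900, (A,merge)→6300, (A,nl_idx)→9000, (C,hash)→9200, (C,nl)→50100 …(+1); best=2400 via (A,hash)
  {CD}: card=12500; try (D,hash)→3400, (C,merge)→6500, (D,merge)→6850, (C,hash)→9300, (D,nl_idx)→17000, (C,nl)→75150 …(+1); best=3400 via (D,hash)
  {DF}: card=3750; try (F,hash)→1700, (D,merge)→2250, (F,merge)→2300, (D,hash)→2600, (D,nl_idx)→4650, (D,nl)→15100 …(+1); best=1700 via (F,hash)
  {BF}: card=10000; try (F,hash)→2400, (B,merge)→5900, (F,merge)→6300, (B,hash)→9200, (B,nl)→50100, (F,nl)→50500; best=2400 via (F,hash)
  {ACE}: card=50000; try (E,hash)→11400, (C,hash)→11900, (C,merge)→17900, (E,merge)→74650, (E,nl_idx)→92400, (C,nl)→501900 …(+1); best=11400 via (E,hash)
  {ACD}: card=125000; try (D,hash)→9800, (A,hash)→17300, (D,merge)→73750, (D,nl_idx)→167400, (A,merge)→191700, (A,nl_idx)→215900 …(+2); best=9800 via (D,hash)
  {CDF}: card=312500; try (C,hash)→14450, (F,hash)→17300, (C,merge)→55450, (F,merge)→191700, (F,nl)→1253400, (C,nl)→1876700; best=14450 via (C,hash)
  {BDF}: card=375000; try (B,hash)→14450, (D,hash)→14800, (B,merge)→55450, (D,merge)→153750, (D,nl_idx)→457400, (D,nl)→1502400 …(+1); best=14450 via (B,hash)
  {ACDE}: card=1250000; try (D,hash)→63800, (E,hash)→138800, (D,merge)→862750, (D,nl_idx)→1661400, (E,nl_idx)→2259800, (E,merge)→2262050 …(+2); best=63800 via (D,hash)
  {ACDF}: card=3125000; try (F,hash)→136200, (A,hash)→328350, (F,merge)→2260600, (A,nl_idx)→5326950, (A,merge)→6265250, (F,nl)→12509800 …(+1); best=136200 via (F,hash)
  {BCDF}: card=31250000; try (B,hash)→335950, (C,hash)→398450, (B,merge)→6269450, (C,merge)→7519450, (B,nl)→156264450, (C,nl)→187514450; best=335950 via (B,hash)
  {ACDEF}: card=31250000; try (F,hash)→1315200, (E,hash)→3265200, (F,merge)→27564600, (E,nl_idx)→56386200, (E,merge)→72013450, (F,nl)→125063800 …(+1); best=1315200 via (F,hash)
  {ABCDF}: card=312500000; try (B,hash)→3270200, (A,hash)→31587350, (B,merge)→72016200, (A,nl_idx)→531585950, (A,merge)→812836750, (B,nl)→1562636200 …(+1); best=3270200 via (B,hash)
  {ABCDEF}: card=3125000000; try (B,hash)→32574200, (E,hash)→315774200, (B,merge)→813820200, (E,nl_idx)→5628270200, (E,merge)→9378272450, (B,nl)→15626315200 …(+1); best=32574200 via (B,hash)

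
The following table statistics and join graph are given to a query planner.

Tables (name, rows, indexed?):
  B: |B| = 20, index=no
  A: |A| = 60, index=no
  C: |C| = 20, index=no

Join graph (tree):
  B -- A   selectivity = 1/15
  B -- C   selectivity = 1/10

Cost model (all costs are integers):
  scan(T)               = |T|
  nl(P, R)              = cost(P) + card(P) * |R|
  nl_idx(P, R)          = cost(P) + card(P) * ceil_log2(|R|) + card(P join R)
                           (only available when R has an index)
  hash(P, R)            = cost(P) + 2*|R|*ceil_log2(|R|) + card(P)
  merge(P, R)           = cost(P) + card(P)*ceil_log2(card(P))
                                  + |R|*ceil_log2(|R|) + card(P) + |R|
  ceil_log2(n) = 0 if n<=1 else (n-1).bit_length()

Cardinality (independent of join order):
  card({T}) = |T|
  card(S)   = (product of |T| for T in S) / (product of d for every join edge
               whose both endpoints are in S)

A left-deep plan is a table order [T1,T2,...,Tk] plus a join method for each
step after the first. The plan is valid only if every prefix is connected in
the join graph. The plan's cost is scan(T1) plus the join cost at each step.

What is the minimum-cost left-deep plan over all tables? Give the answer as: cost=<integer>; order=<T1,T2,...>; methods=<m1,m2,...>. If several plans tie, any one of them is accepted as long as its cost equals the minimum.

Selinger DP (subsets sized 1..n):
  {B}: scan cost=20, card=20
  {A}: scan cost=60, card=60
  {C}: scan cost=20, card=20
  {AB}: card=80; try (B,hash)→320, (A,merge)→560, (B,merge)→600, (A,hash)→760, (A,nl)→1220, (B,nl)→1260; best=320 via (B,hash)
  {BC}: card=40; try (C,hash)→240, (B,hash)→240, (C,merge)→260, (B,merge)→260, (C,nl)→420, (B,nl)→420; best=240 via (C,hash)
  {ABC}: card=160; try (C,hash)→600, (A,merge)→940, (A,hash)→1000, (C,merge)→1080, (C,nl)→1920, (A,nl)→2640; best=600 via (C,hash)

cost=600; order=A,B,C; methods=hash,hash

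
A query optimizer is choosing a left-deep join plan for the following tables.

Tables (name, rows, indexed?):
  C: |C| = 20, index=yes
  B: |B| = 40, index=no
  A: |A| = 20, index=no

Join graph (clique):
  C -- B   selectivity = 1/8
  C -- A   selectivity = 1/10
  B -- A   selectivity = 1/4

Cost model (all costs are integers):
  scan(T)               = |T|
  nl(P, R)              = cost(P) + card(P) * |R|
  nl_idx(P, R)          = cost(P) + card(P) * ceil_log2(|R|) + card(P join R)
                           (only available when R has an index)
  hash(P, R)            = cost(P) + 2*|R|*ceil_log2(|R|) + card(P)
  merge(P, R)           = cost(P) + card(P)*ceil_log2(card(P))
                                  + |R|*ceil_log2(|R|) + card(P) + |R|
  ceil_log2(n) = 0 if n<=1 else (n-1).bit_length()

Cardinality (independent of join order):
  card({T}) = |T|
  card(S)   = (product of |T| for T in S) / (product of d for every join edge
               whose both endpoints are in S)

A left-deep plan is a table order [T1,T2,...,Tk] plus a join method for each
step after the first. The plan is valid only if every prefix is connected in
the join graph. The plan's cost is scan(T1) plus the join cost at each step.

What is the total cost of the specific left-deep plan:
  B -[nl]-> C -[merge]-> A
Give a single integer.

step 1: scan B: cost=40, card=40
step 2: join C via nl
    card(P join C) = 40*20/(8) = 100
    cost = 40 + 40*20 = 840
step 3: join A via merge
    card(P join A) = 100*20/(10*4) = 50
    cost = 840 + 100*7 + 20*5 + 100 + 20 = 1760

1760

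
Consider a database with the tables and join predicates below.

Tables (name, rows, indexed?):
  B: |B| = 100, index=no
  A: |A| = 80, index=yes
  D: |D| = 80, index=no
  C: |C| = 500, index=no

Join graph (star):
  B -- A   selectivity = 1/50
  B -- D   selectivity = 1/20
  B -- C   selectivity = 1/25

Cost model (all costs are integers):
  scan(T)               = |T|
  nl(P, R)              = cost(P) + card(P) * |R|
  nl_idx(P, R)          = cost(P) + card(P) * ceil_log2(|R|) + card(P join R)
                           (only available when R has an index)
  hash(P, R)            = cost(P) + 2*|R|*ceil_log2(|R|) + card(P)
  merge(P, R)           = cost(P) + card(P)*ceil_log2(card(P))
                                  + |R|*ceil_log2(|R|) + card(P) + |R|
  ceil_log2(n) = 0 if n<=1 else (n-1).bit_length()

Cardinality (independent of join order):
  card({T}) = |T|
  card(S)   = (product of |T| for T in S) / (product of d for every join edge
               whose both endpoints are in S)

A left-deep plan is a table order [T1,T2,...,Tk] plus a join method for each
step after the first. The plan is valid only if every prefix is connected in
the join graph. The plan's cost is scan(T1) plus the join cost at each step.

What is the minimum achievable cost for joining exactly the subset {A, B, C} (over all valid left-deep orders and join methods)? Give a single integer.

5520

Selinger DP over subsets of {A,B,C}:
  {B}: scan cost=100, card=100
  {A}: scan cost=80, card=80
  {C}: scan cost=500, card=500
  {AB}: card=160; try (A,nl_idx)→960, (A,hash)→1320, (B,merge)→1520, (A,merge)→1540, (B,hash)→1560, (B,nl)→8080 …(+1); best=960 via (A,nl_idx)
  {BC}: card=2000; try (B,hash)→2400, (C,merge)→5900, (B,merge)→6300, (C,hash)→9200, (C,nl)→50100, (B,nl)→50500; best=2400 via (B,hash)
  {ABC}: card=3200; try (A,hash)→5520, (C,merge)→7400, (C,hash)→10120, (A,nl_idx)→19600, (A,merge)→27040, (C,nl)→80960 …(+1); best=5520 via (A,hash)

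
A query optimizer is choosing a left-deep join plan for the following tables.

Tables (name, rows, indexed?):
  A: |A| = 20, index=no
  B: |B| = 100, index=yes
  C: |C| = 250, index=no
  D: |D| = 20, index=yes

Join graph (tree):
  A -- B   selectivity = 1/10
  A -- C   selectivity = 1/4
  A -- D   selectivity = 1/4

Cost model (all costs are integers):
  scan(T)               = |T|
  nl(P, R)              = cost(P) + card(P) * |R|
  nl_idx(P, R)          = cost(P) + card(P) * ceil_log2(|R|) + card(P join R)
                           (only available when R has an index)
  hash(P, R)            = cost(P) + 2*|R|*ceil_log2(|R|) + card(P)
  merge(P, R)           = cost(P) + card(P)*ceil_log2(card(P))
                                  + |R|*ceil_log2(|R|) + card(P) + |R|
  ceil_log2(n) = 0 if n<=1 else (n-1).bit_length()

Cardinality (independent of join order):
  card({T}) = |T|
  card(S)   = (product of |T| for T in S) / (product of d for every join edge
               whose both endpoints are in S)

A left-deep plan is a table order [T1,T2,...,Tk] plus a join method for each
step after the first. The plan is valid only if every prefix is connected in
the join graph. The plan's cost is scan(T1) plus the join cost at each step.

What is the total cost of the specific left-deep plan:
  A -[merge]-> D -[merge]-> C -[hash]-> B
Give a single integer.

10960

step 1: scan A: cost=20, card=20
step 2: join D via merge
    card(P join D) = 20*20/(4) = 100
    cost = 20 + 20*5 + 20*5 + 20 + 20 = 260
step 3: join C via merge
    card(P join C) = 100*250/(4) = 6250
    cost = 260 + 100*7 + 250*8 + 100 + 250 = 3310
step 4: join B via hash
    card(P join B) = 6250*100/(10) = 62500
    cost = 3310 + 2*100*7 + 6250 = 10960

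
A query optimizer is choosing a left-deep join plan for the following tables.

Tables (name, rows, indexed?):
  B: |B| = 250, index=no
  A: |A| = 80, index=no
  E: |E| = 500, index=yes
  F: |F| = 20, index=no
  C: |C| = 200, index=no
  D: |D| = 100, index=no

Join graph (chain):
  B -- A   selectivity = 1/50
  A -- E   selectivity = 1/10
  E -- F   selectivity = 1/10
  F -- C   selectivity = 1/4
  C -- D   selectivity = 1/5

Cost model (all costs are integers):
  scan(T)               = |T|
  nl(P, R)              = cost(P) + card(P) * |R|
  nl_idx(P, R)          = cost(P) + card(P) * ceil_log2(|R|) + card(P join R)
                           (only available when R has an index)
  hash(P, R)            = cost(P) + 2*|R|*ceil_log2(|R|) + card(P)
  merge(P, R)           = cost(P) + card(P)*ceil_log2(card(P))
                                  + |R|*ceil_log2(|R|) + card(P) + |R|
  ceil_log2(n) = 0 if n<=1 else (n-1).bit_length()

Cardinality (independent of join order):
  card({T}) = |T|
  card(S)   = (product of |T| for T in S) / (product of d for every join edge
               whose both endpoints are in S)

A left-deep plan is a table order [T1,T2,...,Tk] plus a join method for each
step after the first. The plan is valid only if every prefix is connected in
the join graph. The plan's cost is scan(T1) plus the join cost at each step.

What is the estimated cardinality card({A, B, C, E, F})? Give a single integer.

Tables in S: A(80), B(250), C(200), E(500), F(20)
Edges inside S: B-A(d=50), A-E(d=10), E-F(d=10), F-C(d=4)
numerator = 80 * 250 * 200 * 500 * 20 = 40000000000
denominator = 50 * 10 * 10 * 4 = 20000
card(S) = 40000000000 / 20000 = 2000000

2000000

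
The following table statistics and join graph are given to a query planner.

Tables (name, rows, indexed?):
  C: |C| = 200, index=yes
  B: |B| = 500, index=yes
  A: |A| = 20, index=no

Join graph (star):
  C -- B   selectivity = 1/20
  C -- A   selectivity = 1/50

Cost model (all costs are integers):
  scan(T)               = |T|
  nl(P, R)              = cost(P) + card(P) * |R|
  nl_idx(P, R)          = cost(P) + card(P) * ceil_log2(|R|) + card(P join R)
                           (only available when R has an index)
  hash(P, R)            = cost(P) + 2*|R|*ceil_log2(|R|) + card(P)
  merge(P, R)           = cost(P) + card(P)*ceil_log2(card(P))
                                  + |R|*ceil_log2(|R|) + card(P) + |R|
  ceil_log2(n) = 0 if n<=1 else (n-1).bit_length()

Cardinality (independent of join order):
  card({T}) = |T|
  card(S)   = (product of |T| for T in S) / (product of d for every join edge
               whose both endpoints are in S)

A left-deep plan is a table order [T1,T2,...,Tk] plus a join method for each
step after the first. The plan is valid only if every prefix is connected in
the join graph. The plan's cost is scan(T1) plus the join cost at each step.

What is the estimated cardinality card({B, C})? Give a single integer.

5000

Tables in S: B(500), C(200)
Edges inside S: C-B(d=20)
numerator = 500 * 200 = 100000
denominator = 20 = 20
card(S) = 100000 / 20 = 5000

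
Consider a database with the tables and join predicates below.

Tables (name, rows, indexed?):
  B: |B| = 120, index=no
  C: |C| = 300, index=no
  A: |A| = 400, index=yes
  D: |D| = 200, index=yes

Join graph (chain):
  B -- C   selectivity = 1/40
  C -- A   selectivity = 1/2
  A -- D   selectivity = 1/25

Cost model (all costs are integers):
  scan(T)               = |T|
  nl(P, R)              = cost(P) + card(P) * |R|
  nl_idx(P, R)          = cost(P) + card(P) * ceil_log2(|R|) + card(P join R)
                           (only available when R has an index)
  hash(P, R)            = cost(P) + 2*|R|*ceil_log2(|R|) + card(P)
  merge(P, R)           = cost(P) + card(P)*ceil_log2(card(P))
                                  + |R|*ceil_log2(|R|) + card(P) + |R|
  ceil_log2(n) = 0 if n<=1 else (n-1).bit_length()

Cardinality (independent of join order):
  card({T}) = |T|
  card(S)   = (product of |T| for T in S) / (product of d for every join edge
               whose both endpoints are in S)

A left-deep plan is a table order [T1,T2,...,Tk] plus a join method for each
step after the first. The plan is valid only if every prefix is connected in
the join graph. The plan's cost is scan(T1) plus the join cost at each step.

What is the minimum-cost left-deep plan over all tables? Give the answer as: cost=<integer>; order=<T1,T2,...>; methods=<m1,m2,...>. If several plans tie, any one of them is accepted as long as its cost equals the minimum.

Selinger DP (subsets sized 1..n):
  {B}: scan cost=120, card=120
  {C}: scan cost=300, card=300
  {A}: scan cost=400, card=400
  {D}: scan cost=200, card=200
  {BC}: card=900; try (B,hash)→2280, (C,merge)→4080, (B,merge)→4260, (C,hash)→5640, (C,nl)→36120, (B,nl)→36300; best=2280 via (B,hash)
  {AC}: card=60000; try (C,hash)→6200, (A,merge)→7300, (C,merge)→7400, (A,hash)→7800, (A,nl_idx)→63000, (A,nl)→120300 …(+1); best=6200 via (C,hash)
  {AD}: card=3200; try (D,hash)→4000, (A,nl_idx)→5200, (A,merge)→6000, (D,merge)→6200, (D,nl_idx)→6800, (A,hash)→7600 …(+2); best=4000 via (D,hash)
  {ABC}: card=180000; try (A,hash)→10380, (A,merge)→16180, (B,hash)→67880, (A,nl_idx)→190380, (A,nl)→362280, (B,merge)→1027160 …(+1); best=10380 via (A,hash)
  {ACD}: card=480000; try (C,hash)→12600, (C,merge)→48600, (D,hash)→69400, (C,nl)→964000, (D,nl_idx)→966200, (D,merge)→1028000 …(+1); best=12600 via (C,hash)
  {ABCD}: card=1440000; try (D,hash)→193580, (B,hash)→494280, (D,nl_idx)→2890380, (D,merge)→3432180, (B,merge)→9613560, (D,nl)→36010380 …(+1); best=193580 via (D,hash)

cost=193580; order=C,B,A,D; methods=hash,hash,hash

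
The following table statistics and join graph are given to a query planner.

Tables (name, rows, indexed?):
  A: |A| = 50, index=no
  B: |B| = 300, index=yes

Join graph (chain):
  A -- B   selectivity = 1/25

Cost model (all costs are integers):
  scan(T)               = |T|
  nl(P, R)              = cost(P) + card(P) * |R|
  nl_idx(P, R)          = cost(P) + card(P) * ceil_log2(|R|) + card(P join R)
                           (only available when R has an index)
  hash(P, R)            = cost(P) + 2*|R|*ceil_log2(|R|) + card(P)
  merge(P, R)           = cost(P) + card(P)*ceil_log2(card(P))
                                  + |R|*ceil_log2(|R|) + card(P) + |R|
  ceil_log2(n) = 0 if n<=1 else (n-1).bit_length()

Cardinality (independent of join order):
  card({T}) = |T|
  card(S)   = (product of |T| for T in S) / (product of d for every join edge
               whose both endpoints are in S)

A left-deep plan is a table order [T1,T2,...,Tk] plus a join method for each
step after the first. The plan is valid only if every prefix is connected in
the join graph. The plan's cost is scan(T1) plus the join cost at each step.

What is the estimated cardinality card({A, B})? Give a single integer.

Tables in S: A(50), B(300)
Edges inside S: A-B(d=25)
numerator = 50 * 300 = 15000
denominator = 25 = 25
card(S) = 15000 / 25 = 600

600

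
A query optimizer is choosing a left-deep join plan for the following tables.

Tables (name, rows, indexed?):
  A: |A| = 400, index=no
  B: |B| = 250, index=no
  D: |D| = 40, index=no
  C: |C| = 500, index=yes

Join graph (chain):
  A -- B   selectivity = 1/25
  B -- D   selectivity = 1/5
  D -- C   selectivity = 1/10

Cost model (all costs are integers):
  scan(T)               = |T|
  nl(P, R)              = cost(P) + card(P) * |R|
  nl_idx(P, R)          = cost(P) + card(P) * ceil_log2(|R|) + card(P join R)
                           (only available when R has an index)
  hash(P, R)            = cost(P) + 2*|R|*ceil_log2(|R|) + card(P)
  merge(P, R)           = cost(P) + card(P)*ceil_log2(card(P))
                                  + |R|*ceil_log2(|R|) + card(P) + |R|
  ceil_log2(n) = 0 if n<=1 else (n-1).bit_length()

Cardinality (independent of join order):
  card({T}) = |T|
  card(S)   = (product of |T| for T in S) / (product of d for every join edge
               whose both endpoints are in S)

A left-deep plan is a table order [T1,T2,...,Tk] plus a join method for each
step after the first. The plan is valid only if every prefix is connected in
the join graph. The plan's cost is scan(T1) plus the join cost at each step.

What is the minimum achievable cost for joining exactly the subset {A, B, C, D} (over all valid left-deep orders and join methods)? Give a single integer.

50280

Selinger DP over subsets of {A,B,C,D}:
  {A}: scan cost=400, card=400
  {B}: scan cost=250, card=250
  {D}: scan cost=40, card=40
  {C}: scan cost=500, card=500
  {AB}: card=4000; try (B,hash)→4800, (A,merge)→6500, (B,merge)→6650, (A,hash)→7700, (A,nl)→100250, (B,nl)→100400; best=4800 via (B,hash)
  {BD}: card=2000; try (D,hash)→980, (B,merge)→2570, (D,merge)→2780, (B,hash)→4080, (B,nl)→10040, (D,nl)→10250; best=980 via (D,hash)
  {CD}: card=2000; try (D,hash)→1480, (C,nl_idx)→2400, (C,merge)→5320, (D,merge)→5780, (C,hash)→9080, (C,nl)→20040 …(+1); best=1480 via (D,hash)
  {ABD}: card=32000; try (D,hash)→9280, (A,hash)→10180, (A,merge)→28980, (D,merge)→57080, (D,nl)→164800, (A,nl)→800980; best=9280 via (D,hash)
  {BCD}: card=100000; try (B,hash)→7480, (C,hash)→11980, (B,merge)→27730, (C,merge)→29980, (C,nl_idx)→118980, (B,nl)→501480 …(+1); best=7480 via (B,hash)
  {ABCD}: card=1600000; try (C,hash)→50280, (A,hash)→114680, (C,merge)→526280, (A,merge)→1811480, (C,nl_idx)→1897280, (C,nl)→16009280 …(+1); best=50280 via (C,hash)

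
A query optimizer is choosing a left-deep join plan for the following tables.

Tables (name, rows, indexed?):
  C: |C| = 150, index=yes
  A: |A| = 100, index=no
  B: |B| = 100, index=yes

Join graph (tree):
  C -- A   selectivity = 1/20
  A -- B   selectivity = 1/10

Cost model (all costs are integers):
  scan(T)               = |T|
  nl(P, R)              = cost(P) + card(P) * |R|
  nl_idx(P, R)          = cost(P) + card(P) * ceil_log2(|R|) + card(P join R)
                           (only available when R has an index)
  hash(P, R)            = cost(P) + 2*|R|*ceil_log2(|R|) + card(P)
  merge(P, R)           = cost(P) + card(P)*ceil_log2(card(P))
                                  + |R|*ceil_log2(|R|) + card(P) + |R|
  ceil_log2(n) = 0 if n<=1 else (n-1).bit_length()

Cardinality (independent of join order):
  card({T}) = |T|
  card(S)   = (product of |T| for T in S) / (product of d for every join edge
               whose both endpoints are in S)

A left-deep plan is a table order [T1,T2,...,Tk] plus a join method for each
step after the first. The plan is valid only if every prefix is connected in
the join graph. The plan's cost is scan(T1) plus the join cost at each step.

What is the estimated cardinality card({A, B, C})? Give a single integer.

Tables in S: A(100), B(100), C(150)
Edges inside S: C-A(d=20), A-B(d=10)
numerator = 100 * 100 * 150 = 1500000
denominator = 20 * 10 = 200
card(S) = 1500000 / 200 = 7500

7500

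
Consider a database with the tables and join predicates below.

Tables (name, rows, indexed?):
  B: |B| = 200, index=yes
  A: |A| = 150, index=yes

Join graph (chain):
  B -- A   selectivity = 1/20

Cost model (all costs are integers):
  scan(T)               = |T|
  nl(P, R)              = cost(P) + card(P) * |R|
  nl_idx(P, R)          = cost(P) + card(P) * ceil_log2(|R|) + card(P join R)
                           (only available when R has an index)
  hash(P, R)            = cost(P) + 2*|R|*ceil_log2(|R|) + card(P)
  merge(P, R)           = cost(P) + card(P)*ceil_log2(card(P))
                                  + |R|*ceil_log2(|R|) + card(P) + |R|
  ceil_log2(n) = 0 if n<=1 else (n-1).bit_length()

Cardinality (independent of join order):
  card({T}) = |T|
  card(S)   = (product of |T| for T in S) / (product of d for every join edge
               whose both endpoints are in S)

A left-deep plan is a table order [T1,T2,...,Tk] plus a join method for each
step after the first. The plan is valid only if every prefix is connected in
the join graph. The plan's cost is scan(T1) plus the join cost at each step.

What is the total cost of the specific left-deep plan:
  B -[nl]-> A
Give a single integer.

30200

step 1: scan B: cost=200, card=200
step 2: join A via nl
    card(P join A) = 200*150/(20) = 1500
    cost = 200 + 200*150 = 30200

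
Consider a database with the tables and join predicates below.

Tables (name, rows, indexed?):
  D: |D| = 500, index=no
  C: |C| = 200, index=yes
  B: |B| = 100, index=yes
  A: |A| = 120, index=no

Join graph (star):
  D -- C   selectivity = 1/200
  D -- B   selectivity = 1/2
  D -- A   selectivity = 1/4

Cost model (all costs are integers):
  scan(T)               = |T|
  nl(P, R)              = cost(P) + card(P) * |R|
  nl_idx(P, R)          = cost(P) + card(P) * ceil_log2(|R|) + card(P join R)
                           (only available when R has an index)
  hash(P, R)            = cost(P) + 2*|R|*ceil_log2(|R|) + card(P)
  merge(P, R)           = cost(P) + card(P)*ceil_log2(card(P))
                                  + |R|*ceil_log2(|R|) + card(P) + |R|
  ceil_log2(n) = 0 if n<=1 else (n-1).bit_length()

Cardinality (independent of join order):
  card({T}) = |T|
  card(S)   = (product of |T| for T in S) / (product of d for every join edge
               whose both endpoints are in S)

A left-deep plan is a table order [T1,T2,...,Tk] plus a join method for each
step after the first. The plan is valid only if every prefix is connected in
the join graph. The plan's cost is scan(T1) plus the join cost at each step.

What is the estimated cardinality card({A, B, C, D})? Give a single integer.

750000

Tables in S: A(120), B(100), C(200), D(500)
Edges inside S: D-C(d=200), D-B(d=2), D-A(d=4)
numerator = 120 * 100 * 200 * 500 = 1200000000
denominator = 200 * 2 * 4 = 1600
card(S) = 1200000000 / 1600 = 750000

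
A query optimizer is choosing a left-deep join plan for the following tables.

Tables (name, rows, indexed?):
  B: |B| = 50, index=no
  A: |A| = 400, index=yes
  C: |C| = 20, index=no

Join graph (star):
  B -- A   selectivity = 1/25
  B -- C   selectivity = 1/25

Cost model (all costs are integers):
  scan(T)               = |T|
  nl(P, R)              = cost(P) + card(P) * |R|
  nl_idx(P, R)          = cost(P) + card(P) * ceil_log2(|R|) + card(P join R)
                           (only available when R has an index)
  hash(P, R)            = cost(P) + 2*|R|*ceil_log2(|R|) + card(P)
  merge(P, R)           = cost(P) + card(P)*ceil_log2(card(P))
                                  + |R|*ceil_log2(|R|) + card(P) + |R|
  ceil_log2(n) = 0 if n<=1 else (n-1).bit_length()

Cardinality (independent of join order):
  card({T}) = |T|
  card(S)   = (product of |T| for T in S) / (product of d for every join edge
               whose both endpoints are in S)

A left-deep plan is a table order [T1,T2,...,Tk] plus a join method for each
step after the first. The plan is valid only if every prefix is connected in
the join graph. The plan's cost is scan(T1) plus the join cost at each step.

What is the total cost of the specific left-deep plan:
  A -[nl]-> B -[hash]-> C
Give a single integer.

21400

step 1: scan A: cost=400, card=400
step 2: join B via nl
    card(P join B) = 400*50/(25) = 800
    cost = 400 + 400*50 = 20400
step 3: join C via hash
    card(P join C) = 800*20/(25) = 640
    cost = 20400 + 2*20*5 + 800 = 21400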